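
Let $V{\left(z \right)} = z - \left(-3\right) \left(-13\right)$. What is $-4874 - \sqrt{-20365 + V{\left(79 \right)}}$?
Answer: $-4874 - 5 i \sqrt{813} \approx -4874.0 - 142.57 i$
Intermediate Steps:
$V{\left(z \right)} = -39 + z$ ($V{\left(z \right)} = z - 39 = -39 + z$)
$-4874 - \sqrt{-20365 + V{\left(79 \right)}} = -4874 - \sqrt{-20365 + \left(-39 + 79\right)} = -4874 - \sqrt{-20365 + 40} = -4874 - \sqrt{-20325} = -4874 - 5 i \sqrt{813}$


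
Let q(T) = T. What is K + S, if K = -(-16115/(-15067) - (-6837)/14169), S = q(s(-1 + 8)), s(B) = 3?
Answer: 103035485/71161441 ≈ 1.4479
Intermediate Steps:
S = 3
K = -110448838/71161441 (K = -(-16115*(-1/15067) - (-6837)/14169) = -(16115/15067 - 1*(-2279/4723)) = -(16115/15067 + 2279/4723) = -1*110448838/71161441 = -110448838/71161441 ≈ -1.5521)
K + S = -110448838/71161441 + 3 = 103035485/71161441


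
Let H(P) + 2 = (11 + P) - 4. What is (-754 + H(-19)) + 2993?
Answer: 2225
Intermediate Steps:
H(P) = 5 + P (H(P) = -2 + ((11 + P) - 4) = -2 + (7 + P) = 5 + P)
(-754 + H(-19)) + 2993 = (-754 + (5 - 19)) + 2993 = (-754 - 14) + 2993 = -768 + 2993 = 2225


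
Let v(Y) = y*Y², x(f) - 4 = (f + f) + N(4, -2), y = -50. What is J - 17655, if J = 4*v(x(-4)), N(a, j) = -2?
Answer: -24855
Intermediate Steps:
x(f) = 2 + 2*f (x(f) = 4 + ((f + f) - 2) = 4 + (2*f - 2) = 4 + (-2 + 2*f) = 2 + 2*f)
v(Y) = -50*Y²
J = -7200 (J = 4*(-50*(2 + 2*(-4))²) = 4*(-50*(2 - 8)²) = 4*(-50*(-6)²) = 4*(-50*36) = 4*(-1800) = -7200)
J - 17655 = -7200 - 17655 = -24855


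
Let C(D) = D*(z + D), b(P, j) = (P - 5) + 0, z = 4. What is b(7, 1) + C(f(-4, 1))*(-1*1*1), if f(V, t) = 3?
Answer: -19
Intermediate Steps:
b(P, j) = -5 + P (b(P, j) = (-5 + P) + 0 = -5 + P)
C(D) = D*(4 + D)
b(7, 1) + C(f(-4, 1))*(-1*1*1) = (-5 + 7) + (3*(4 + 3))*(-1*1*1) = 2 + (3*7)*(-1*1) = 2 + 21*(-1) = 2 - 21 = -19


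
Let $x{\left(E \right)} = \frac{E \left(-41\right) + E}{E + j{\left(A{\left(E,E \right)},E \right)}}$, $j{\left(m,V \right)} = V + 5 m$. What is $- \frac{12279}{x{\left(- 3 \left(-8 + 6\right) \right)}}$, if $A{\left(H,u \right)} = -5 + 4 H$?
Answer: $\frac{437951}{80} \approx 5474.4$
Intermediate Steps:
$x{\left(E \right)} = - \frac{40 E}{-25 + 22 E}$ ($x{\left(E \right)} = \frac{E \left(-41\right) + E}{E + \left(E + 5 \left(-5 + 4 E\right)\right)} = \frac{- 41 E + E}{E + \left(E + \left(-25 + 20 E\right)\right)} = \frac{\left(-40\right) E}{E + \left(-25 + 21 E\right)} = \frac{\left(-40\right) E}{-25 + 22 E} = - \frac{40 E}{-25 + 22 E}$)
$- \frac{12279}{x{\left(- 3 \left(-8 + 6\right) \right)}} = - \frac{12279}{\left(-40\right) \left(- 3 \left(-8 + 6\right)\right) \frac{1}{-25 + 22 \left(- 3 \left(-8 + 6\right)\right)}} = - \frac{12279}{\left(-40\right) \left(\left(-3\right) \left(-2\right)\right) \frac{1}{-25 + 22 \left(\left(-3\right) \left(-2\right)\right)}} = - \frac{12279}{\left(-40\right) 6 \frac{1}{-25 + 22 \cdot 6}} = - \frac{12279}{\left(-40\right) 6 \frac{1}{-25 + 132}} = - \frac{12279}{\left(-40\right) 6 \cdot \frac{1}{107}} = - \frac{12279}{- \frac{240}{107}} = \left(-12279\right) \left(- \frac{107}{240}\right) = \frac{437951}{80}$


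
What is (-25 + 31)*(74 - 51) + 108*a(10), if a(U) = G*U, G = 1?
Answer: 1218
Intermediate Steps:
a(U) = U (a(U) = 1*U = U)
(-25 + 31)*(74 - 51) + 108*a(10) = (-25 + 31)*(74 - 51) + 108*10 = 6*23 + 1080 = 138 + 1080 = 1218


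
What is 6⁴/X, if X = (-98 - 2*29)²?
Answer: 9/169 ≈ 0.053254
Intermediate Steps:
X = 24336 (X = (-98 - 58)² = (-156)² = 24336)
6⁴/X = 6⁴/24336 = 1296*(1/24336) = 9/169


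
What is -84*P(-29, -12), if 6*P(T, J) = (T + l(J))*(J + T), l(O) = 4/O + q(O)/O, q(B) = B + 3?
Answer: -98441/6 ≈ -16407.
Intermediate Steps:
q(B) = 3 + B
l(O) = 4/O + (3 + O)/O
P(T, J) = (J + T)*(T + (7 + J)/J)/6 (P(T, J) = ((T + (7 + J)/J)*(J + T))/6 = ((J + T)*(T + (7 + J)/J))/6 = (J + T)*(T + (7 + J)/J)/6)
-84*P(-29, -12) = -14*(-12*(7 - 12 + (-29)² - 12*(-29)) - 29*(7 - 12))/(-12) = -14*(-1)*(-12*(7 - 12 + 841 + 348) - 29*(-5))/12 = -14*(-1)*(-12*1184 + 145)/12 = -14*(-1)*(-14208 + 145)/12 = -14*(-1)*(-14063)/12 = -84*14063/72 = -98441/6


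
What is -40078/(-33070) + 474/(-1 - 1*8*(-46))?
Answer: 15191903/6068345 ≈ 2.5035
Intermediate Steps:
-40078/(-33070) + 474/(-1 - 1*8*(-46)) = -40078*(-1/33070) + 474/(-1 - 8*(-46)) = 20039/16535 + 474/(-1 + 368) = 20039/16535 + 474/367 = 15191903/6068345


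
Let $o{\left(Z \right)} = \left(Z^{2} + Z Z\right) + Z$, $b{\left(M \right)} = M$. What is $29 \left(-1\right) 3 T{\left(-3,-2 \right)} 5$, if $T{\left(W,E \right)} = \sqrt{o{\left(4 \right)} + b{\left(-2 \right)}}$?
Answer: $- 435 \sqrt{34} \approx -2536.5$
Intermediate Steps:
$o{\left(Z \right)} = Z + 2 Z^{2}$ ($o{\left(Z \right)} = \left(Z^{2} + Z^{2}\right) + Z = 2 Z^{2} + Z = Z + 2 Z^{2}$)
$T{\left(W,E \right)} = \sqrt{34}$ ($T{\left(W,E \right)} = \sqrt{4 \left(1 + 2 \cdot 4\right) - 2} = \sqrt{4 \left(1 + 8\right) - 2} = \sqrt{4 \cdot 9 - 2} = \sqrt{36 - 2} = \sqrt{34}$)
$29 \left(-1\right) 3 T{\left(-3,-2 \right)} 5 = 29 \left(-1\right) 3 \sqrt{34} \cdot 5 = 29 \left(- 3 \sqrt{34}\right) 5 = - 87 \sqrt{34} \cdot 5 = - 435 \sqrt{34}$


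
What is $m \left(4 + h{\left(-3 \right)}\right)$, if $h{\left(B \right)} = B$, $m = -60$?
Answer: $-60$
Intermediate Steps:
$m \left(4 + h{\left(-3 \right)}\right) = - 60 \left(4 - 3\right) = \left(-60\right) 1 = -60$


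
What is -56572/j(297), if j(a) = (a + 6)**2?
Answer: -56572/91809 ≈ -0.61619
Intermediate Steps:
j(a) = (6 + a)**2
-56572/j(297) = -56572/(6 + 297)**2 = -56572/(303**2) = -56572/91809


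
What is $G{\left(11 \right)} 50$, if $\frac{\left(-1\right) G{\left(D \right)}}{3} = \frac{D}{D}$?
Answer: $-150$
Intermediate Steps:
$G{\left(D \right)} = -3$ ($G{\left(D \right)} = - 3 \frac{D}{D} = \left(-3\right) 1 = -3$)
$G{\left(11 \right)} 50 = \left(-3\right) 50 = -150$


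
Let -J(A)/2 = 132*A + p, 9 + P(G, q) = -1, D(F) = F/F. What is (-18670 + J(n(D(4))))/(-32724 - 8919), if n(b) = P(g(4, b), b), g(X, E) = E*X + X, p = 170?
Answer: 16370/41643 ≈ 0.39310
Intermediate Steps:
D(F) = 1
g(X, E) = X + E*X
P(G, q) = -10 (P(G, q) = -9 - 1 = -10)
n(b) = -10
J(A) = -340 - 264*A (J(A) = -2*(132*A + 170) = -2*(170 + 132*A) = -340 - 264*A)
(-18670 + J(n(D(4))))/(-32724 - 8919) = (-18670 + (-340 - 264*(-10)))/(-32724 - 8919) = (-18670 + (-340 + 2640))/(-41643) = (-18670 + 2300)*(-1/41643) = -16370*(-1/41643) = 16370/41643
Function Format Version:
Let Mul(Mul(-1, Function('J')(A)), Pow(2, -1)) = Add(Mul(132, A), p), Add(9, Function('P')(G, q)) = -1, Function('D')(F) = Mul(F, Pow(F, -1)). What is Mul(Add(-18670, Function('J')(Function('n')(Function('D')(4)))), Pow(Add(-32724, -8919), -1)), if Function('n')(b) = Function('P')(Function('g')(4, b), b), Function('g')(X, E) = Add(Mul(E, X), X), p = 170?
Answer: Rational(16370, 41643) ≈ 0.39310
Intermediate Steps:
Function('D')(F) = 1
Function('g')(X, E) = Add(X, Mul(E, X))
Function('P')(G, q) = -10 (Function('P')(G, q) = Add(-9, -1) = -10)
Function('n')(b) = -10
Function('J')(A) = Add(-340, Mul(-264, A)) (Function('J')(A) = Mul(-2, Add(Mul(132, A), 170)) = Mul(-2, Add(170, Mul(132, A))) = Add(-340, Mul(-264, A)))
Mul(Add(-18670, Function('J')(Function('n')(Function('D')(4)))), Pow(Add(-32724, -8919), -1)) = Mul(Add(-18670, Add(-340, Mul(-264, -10))), Pow(Add(-32724, -8919), -1)) = Mul(Add(-18670, Add(-340, 2640)), Pow(-41643, -1)) = Mul(Add(-18670, 2300), Rational(-1, 41643)) = Mul(-16370, Rational(-1, 41643)) = Rational(16370, 41643)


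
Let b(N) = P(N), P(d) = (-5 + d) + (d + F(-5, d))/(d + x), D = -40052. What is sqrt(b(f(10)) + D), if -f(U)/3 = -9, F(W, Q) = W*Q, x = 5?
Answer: I*sqrt(640534)/4 ≈ 200.08*I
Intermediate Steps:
F(W, Q) = Q*W
f(U) = 27 (f(U) = -3*(-9) = 27)
P(d) = -5 + d - 4*d/(5 + d) (P(d) = (-5 + d) + (d + d*(-5))/(d + 5) = (-5 + d) + (d - 5*d)/(5 + d) = (-5 + d) + (-4*d)/(5 + d) = (-5 + d) - 4*d/(5 + d) = -5 + d - 4*d/(5 + d))
b(N) = (-25 + N**2 - 4*N)/(5 + N)
sqrt(b(f(10)) + D) = sqrt((-25 + 27**2 - 4*27)/(5 + 27) - 40052) = sqrt((-25 + 729 - 108)/32 - 40052) = sqrt((1/32)*596 - 40052) = sqrt(149/8 - 40052) = sqrt(-320267/8) = I*sqrt(640534)/4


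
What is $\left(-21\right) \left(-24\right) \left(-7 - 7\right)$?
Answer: $-7056$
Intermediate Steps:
$\left(-21\right) \left(-24\right) \left(-7 - 7\right) = 504 \left(-7 - 7\right) = 504 \left(-14\right) = -7056$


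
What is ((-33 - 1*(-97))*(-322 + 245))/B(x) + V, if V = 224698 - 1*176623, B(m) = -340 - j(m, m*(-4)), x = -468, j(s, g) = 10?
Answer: 1202227/25 ≈ 48089.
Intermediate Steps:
B(m) = -350 (B(m) = -340 - 1*10 = -340 - 10 = -350)
V = 48075 (V = 224698 - 176623 = 48075)
((-33 - 1*(-97))*(-322 + 245))/B(x) + V = ((-33 - 1*(-97))*(-322 + 245))/(-350) + 48075 = ((-33 + 97)*(-77))*(-1/350) + 48075 = (64*(-77))*(-1/350) + 48075 = -4928*(-1/350) + 48075 = 352/25 + 48075 = 1202227/25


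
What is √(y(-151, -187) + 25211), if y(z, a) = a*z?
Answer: 2*√13362 ≈ 231.19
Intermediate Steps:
√(y(-151, -187) + 25211) = √(-187*(-151) + 25211) = √(28237 + 25211) = √53448 = 2*√13362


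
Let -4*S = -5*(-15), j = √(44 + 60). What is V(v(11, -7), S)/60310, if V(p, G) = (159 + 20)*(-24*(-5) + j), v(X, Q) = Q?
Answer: 2148/6031 + 179*√26/30155 ≈ 0.38643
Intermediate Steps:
j = 2*√26 (j = √104 = 2*√26 ≈ 10.198)
S = -75/4 (S = -(-5)*(-15)/4 = -¼*75 = -75/4 ≈ -18.750)
V(p, G) = 21480 + 358*√26 (V(p, G) = (159 + 20)*(-24*(-5) + 2*√26) = 179*(120 + 2*√26) = 21480 + 358*√26)
V(v(11, -7), S)/60310 = (21480 + 358*√26)/60310 = (21480 + 358*√26)*(1/60310) = 2148/6031 + 179*√26/30155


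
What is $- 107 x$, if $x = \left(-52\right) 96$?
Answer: $534144$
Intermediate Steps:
$x = -4992$
$- 107 x = \left(-107\right) \left(-4992\right) = 534144$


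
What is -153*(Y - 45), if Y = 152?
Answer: -16371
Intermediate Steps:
-153*(Y - 45) = -153*(152 - 45) = -153*107 = -16371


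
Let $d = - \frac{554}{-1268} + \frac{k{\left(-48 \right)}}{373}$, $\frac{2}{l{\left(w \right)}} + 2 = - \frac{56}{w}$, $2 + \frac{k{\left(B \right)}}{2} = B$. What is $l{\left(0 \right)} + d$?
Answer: $\frac{39921}{236482} \approx 0.16881$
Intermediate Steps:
$k{\left(B \right)} = -4 + 2 B$
$l{\left(w \right)} = \frac{2}{-2 - \frac{56}{w}}$
$d = \frac{39921}{236482}$ ($d = - \frac{554}{-1268} + \frac{-4 + 2 \left(-48\right)}{373} = \left(-554\right) \left(- \frac{1}{1268}\right) + \left(-4 - 96\right) \frac{1}{373} = \frac{277}{634} - \frac{100}{373} = \frac{39921}{236482} \approx 0.16881$)
$l{\left(0 \right)} + d = \left(-1\right) 0 \frac{1}{28 + 0} + \frac{39921}{236482} = \left(-1\right) 0 \cdot \frac{1}{28} + \frac{39921}{236482} = 0 + \frac{39921}{236482} = \frac{39921}{236482}$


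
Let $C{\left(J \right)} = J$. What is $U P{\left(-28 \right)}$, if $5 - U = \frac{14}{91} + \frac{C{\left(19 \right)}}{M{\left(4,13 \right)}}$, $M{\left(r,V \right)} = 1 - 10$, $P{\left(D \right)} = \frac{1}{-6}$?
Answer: $- \frac{407}{351} \approx -1.1595$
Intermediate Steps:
$P{\left(D \right)} = - \frac{1}{6}$
$M{\left(r,V \right)} = -9$
$U = \frac{814}{117}$ ($U = 5 - \left(\frac{14}{91} + \frac{19}{-9}\right) = 5 - \left(14 \cdot \frac{1}{91} + 19 \left(- \frac{1}{9}\right)\right) = 5 - \left(\frac{2}{13} - \frac{19}{9}\right) = 5 - - \frac{229}{117} = 5 + \frac{229}{117} = \frac{814}{117} \approx 6.9573$)
$U P{\left(-28 \right)} = \frac{814}{117} \left(- \frac{1}{6}\right) = - \frac{407}{351}$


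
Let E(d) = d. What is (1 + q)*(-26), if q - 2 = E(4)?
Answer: -182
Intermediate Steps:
q = 6 (q = 2 + 4 = 6)
(1 + q)*(-26) = (1 + 6)*(-26) = 7*(-26) = -182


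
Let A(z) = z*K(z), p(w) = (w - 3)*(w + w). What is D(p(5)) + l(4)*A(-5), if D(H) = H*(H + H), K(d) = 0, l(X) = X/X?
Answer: 800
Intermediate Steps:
l(X) = 1
p(w) = 2*w*(-3 + w) (p(w) = (-3 + w)*(2*w) = 2*w*(-3 + w))
A(z) = 0 (A(z) = z*0 = 0)
D(H) = 2*H² (D(H) = H*(2*H) = 2*H²)
D(p(5)) + l(4)*A(-5) = 2*(2*5*(-3 + 5))² + 1*0 = 2*(2*5*2)² + 0 = 2*20² + 0 = 2*400 + 0 = 800 + 0 = 800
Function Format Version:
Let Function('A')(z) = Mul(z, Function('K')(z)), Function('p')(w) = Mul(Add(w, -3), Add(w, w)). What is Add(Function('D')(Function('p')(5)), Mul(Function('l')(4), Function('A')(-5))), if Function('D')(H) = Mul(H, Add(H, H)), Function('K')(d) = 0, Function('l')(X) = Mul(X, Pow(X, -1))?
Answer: 800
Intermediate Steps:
Function('l')(X) = 1
Function('p')(w) = Mul(2, w, Add(-3, w)) (Function('p')(w) = Mul(Add(-3, w), Mul(2, w)) = Mul(2, w, Add(-3, w)))
Function('A')(z) = 0 (Function('A')(z) = Mul(z, 0) = 0)
Function('D')(H) = Mul(2, Pow(H, 2)) (Function('D')(H) = Mul(H, Mul(2, H)) = Mul(2, Pow(H, 2)))
Add(Function('D')(Function('p')(5)), Mul(Function('l')(4), Function('A')(-5))) = Add(Mul(2, Pow(Mul(2, 5, Add(-3, 5)), 2)), Mul(1, 0)) = Add(Mul(2, Pow(Mul(2, 5, 2), 2)), 0) = Add(Mul(2, Pow(20, 2)), 0) = Add(Mul(2, 400), 0) = Add(800, 0) = 800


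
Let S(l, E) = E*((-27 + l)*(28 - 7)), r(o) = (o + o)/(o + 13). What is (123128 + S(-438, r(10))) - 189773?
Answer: -1728135/23 ≈ -75136.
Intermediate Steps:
r(o) = 2*o/(13 + o) (r(o) = (2*o)/(13 + o) = 2*o/(13 + o))
S(l, E) = E*(-567 + 21*l) (S(l, E) = E*((-27 + l)*21) = E*(-567 + 21*l))
(123128 + S(-438, r(10))) - 189773 = (123128 + 21*(2*10/(13 + 10))*(-27 - 438)) - 189773 = (123128 + 21*(2*10/23)*(-465)) - 189773 = (123128 + 21*(2*10*(1/23))*(-465)) - 189773 = (123128 + 21*(20/23)*(-465)) - 189773 = (123128 - 195300/23) - 189773 = 2636644/23 - 189773 = -1728135/23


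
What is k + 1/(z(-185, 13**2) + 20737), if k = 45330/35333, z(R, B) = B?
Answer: 947704313/738671698 ≈ 1.2830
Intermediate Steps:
k = 45330/35333 (k = 45330*(1/35333) = 45330/35333 ≈ 1.2829)
k + 1/(z(-185, 13**2) + 20737) = 45330/35333 + 1/(13**2 + 20737) = 45330/35333 + 1/(169 + 20737) = 45330/35333 + 1/20906 = 947704313/738671698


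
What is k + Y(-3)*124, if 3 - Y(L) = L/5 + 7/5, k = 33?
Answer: 1529/5 ≈ 305.80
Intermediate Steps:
Y(L) = 8/5 - L/5 (Y(L) = 3 - (L/5 + 7/5) = 3 - (7/5 + L/5) = 3 + (-7/5 - L/5) = 8/5 - L/5)
k + Y(-3)*124 = 33 + (8/5 - ⅕*(-3))*124 = 33 + (8/5 + ⅗)*124 = 33 + (11/5)*124 = 33 + 1364/5 = 1529/5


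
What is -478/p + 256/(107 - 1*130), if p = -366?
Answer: -41351/4209 ≈ -9.8244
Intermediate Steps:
-478/p + 256/(107 - 1*130) = -478/(-366) + 256/(107 - 1*130) = -478*(-1/366) + 256/(107 - 130) = 239/183 + 256/(-23) = 239/183 + 256*(-1/23) = 239/183 - 256/23 = -41351/4209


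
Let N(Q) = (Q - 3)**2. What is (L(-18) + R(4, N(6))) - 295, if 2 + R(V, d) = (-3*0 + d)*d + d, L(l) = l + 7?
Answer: -218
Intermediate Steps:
L(l) = 7 + l
N(Q) = (-3 + Q)**2
R(V, d) = -2 + d + d**2 (R(V, d) = -2 + ((-3*0 + d)*d + d) = -2 + ((0 + d)*d + d) = -2 + (d*d + d) = -2 + (d**2 + d) = -2 + (d + d**2) = -2 + d + d**2)
(L(-18) + R(4, N(6))) - 295 = ((7 - 18) + (-2 + (-3 + 6)**2 + ((-3 + 6)**2)**2)) - 295 = (-11 + (-2 + 3**2 + (3**2)**2)) - 295 = (-11 + (-2 + 9 + 9**2)) - 295 = (-11 + (-2 + 9 + 81)) - 295 = (-11 + 88) - 295 = 77 - 295 = -218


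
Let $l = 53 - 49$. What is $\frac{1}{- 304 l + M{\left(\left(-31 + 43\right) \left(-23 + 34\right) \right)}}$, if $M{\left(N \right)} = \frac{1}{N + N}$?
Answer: $- \frac{264}{321023} \approx -0.00082237$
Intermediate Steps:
$l = 4$ ($l = 53 - 49 = 4$)
$M{\left(N \right)} = \frac{1}{2 N}$
$\frac{1}{- 304 l + M{\left(\left(-31 + 43\right) \left(-23 + 34\right) \right)}} = \frac{1}{\left(-304\right) 4 + \frac{1}{2 \left(-31 + 43\right) \left(-23 + 34\right)}} = \frac{1}{-1216 + \frac{1}{2 \cdot 12 \cdot 11}} = \frac{1}{-1216 + \frac{1}{2 \cdot 132}} = \frac{1}{-1216 + \frac{1}{2} \cdot \frac{1}{132}} = \frac{1}{-1216 + \frac{1}{264}} = \frac{1}{- \frac{321023}{264}} = - \frac{264}{321023}$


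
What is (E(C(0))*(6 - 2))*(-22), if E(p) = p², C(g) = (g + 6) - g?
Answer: -3168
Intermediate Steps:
C(g) = 6 (C(g) = (6 + g) - g = 6)
(E(C(0))*(6 - 2))*(-22) = (6²*(6 - 2))*(-22) = (36*4)*(-22) = 144*(-22) = -3168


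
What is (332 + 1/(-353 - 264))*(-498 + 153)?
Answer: -70670835/617 ≈ -1.1454e+5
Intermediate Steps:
(332 + 1/(-353 - 264))*(-498 + 153) = (332 + 1/(-617))*(-345) = (332 - 1/617)*(-345) = (204843/617)*(-345) = -70670835/617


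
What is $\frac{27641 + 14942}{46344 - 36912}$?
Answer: $\frac{42583}{9432} \approx 4.5147$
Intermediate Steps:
$\frac{27641 + 14942}{46344 - 36912} = \frac{42583}{9432}$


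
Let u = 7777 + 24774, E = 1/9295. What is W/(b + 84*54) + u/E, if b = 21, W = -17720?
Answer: 1378772942845/4557 ≈ 3.0256e+8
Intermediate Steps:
E = 1/9295 ≈ 0.00010758
u = 32551
W/(b + 84*54) + u/E = -17720/(21 + 84*54) + 32551/(1/9295) = -17720/(21 + 4536) + 32551*9295 = -17720/4557 + 302561545 = 1378772942845/4557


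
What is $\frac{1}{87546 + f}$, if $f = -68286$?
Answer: $\frac{1}{19260} \approx 5.1921 \cdot 10^{-5}$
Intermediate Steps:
$\frac{1}{87546 + f} = \frac{1}{87546 - 68286} = \frac{1}{19260}$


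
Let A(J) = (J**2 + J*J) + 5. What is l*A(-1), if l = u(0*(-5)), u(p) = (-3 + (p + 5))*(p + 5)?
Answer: 70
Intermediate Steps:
u(p) = (2 + p)*(5 + p) (u(p) = (-3 + (5 + p))*(5 + p) = (2 + p)*(5 + p))
A(J) = 5 + 2*J**2 (A(J) = (J**2 + J**2) + 5 = 2*J**2 + 5 = 5 + 2*J**2)
l = 10 (l = 10 + (0*(-5))**2 + 7*(0*(-5)) = 10 + 0**2 + 7*0 = 10 + 0 + 0 = 10)
l*A(-1) = 10*(5 + 2*(-1)**2) = 10*(5 + 2*1) = 10*(5 + 2) = 10*7 = 70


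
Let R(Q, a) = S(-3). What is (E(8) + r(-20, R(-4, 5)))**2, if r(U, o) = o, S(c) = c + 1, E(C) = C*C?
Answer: 3844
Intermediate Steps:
E(C) = C**2
S(c) = 1 + c
R(Q, a) = -2 (R(Q, a) = 1 - 3 = -2)
(E(8) + r(-20, R(-4, 5)))**2 = (8**2 - 2)**2 = (64 - 2)**2 = 62**2 = 3844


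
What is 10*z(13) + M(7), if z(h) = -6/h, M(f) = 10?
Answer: 70/13 ≈ 5.3846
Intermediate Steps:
10*z(13) + M(7) = 10*(-6/13) + 10 = -60/13 + 10 = 70/13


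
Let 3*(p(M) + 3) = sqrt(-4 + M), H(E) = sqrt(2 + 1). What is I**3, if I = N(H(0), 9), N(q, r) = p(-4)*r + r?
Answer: -1944 + 5400*I*sqrt(2) ≈ -1944.0 + 7636.8*I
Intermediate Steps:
H(E) = sqrt(3)
p(M) = -3 + sqrt(-4 + M)/3
N(q, r) = r + r*(-3 + 2*I*sqrt(2)/3) (N(q, r) = (-3 + sqrt(-4 - 4)/3)*r + r = (-3 + sqrt(-8)/3)*r + r = (-3 + (2*I*sqrt(2))/3)*r + r = (-3 + 2*I*sqrt(2)/3)*r + r = r*(-3 + 2*I*sqrt(2)/3) + r = r + r*(-3 + 2*I*sqrt(2)/3))
I = -18 + 6*I*sqrt(2) (I = (2/3)*9*(-3 + I*sqrt(2)) = -18 + 6*I*sqrt(2) ≈ -18.0 + 8.4853*I)
I**3 = (-18 + 6*I*sqrt(2))**3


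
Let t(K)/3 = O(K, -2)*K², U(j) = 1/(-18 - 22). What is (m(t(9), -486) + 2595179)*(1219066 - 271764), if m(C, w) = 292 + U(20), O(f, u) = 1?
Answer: 49173896911189/20 ≈ 2.4587e+12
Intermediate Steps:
U(j) = -1/40 (U(j) = 1/(-40) = -1/40)
t(K) = 3*K² (t(K) = 3*(1*K²) = 3*K²)
m(C, w) = 11679/40 (m(C, w) = 292 - 1/40 = 11679/40)
(m(t(9), -486) + 2595179)*(1219066 - 271764) = (11679/40 + 2595179)*(1219066 - 271764) = (103818839/40)*947302 = 49173896911189/20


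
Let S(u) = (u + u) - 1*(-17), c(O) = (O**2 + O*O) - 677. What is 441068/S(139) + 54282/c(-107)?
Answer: 3272328406/2185065 ≈ 1497.6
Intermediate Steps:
c(O) = -677 + 2*O**2 (c(O) = (O**2 + O**2) - 677 = 2*O**2 - 677 = -677 + 2*O**2)
S(u) = 17 + 2*u (S(u) = 2*u + 17 = 17 + 2*u)
441068/S(139) + 54282/c(-107) = 441068/(17 + 2*139) + 54282/(-677 + 2*(-107)**2) = 441068/(17 + 278) + 54282/(-677 + 2*11449) = 441068/295 + 54282/(-677 + 22898) = 441068*(1/295) + 54282/22221 = 441068/295 + 54282*(1/22221) = 441068/295 + 18094/7407 = 3272328406/2185065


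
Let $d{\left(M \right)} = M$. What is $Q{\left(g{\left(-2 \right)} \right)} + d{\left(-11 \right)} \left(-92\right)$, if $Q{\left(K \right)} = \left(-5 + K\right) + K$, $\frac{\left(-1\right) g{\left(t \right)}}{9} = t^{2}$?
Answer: $935$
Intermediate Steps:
$g{\left(t \right)} = - 9 t^{2}$
$Q{\left(K \right)} = -5 + 2 K$
$Q{\left(g{\left(-2 \right)} \right)} + d{\left(-11 \right)} \left(-92\right) = \left(-5 + 2 \left(- 9 \left(-2\right)^{2}\right)\right) - -1012 = \left(-5 + 2 \left(\left(-9\right) 4\right)\right) + 1012 = \left(-5 + 2 \left(-36\right)\right) + 1012 = \left(-5 - 72\right) + 1012 = -77 + 1012 = 935$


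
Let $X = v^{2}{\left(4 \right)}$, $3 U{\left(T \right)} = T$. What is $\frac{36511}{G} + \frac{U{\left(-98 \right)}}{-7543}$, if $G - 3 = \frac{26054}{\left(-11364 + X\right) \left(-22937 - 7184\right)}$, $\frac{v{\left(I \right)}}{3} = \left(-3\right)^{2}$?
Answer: $\frac{95237410520893}{7825583409} \approx 12170.0$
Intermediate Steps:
$v{\left(I \right)} = 27$ ($v{\left(I \right)} = 3 \left(-3\right)^{2} = 3 \cdot 9 = 27$)
$U{\left(T \right)} = \frac{T}{3}$
$X = 729$ ($X = 27^{2} = 729$)
$G = \frac{137290937}{45762405}$ ($G = 3 + \frac{26054}{\left(-11364 + 729\right) \left(-22937 - 7184\right)} = 3 + \frac{26054}{\left(-10635\right) \left(-22937 + \left(-11874 + 4690\right)\right)} = 3 + \frac{26054}{\left(-10635\right) \left(-22937 - 7184\right)} = 3 + \frac{26054}{\left(-10635\right) \left(-30121\right)} = 3 + \frac{26054}{320336835} = 3 + 26054 \cdot \frac{1}{320336835} = 3 + \frac{3722}{45762405} = \frac{137290937}{45762405} \approx 3.0001$)
$\frac{36511}{G} + \frac{U{\left(-98 \right)}}{-7543} = \frac{36511}{\frac{137290937}{45762405}} + \frac{\frac{1}{3} \left(-98\right)}{-7543} = 36511 \cdot \frac{45762405}{137290937} - - \frac{98}{22629} = \frac{1670831168955}{137290937} + \frac{98}{22629} = \frac{95237410520893}{7825583409}$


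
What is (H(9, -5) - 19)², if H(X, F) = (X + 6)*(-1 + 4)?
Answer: 676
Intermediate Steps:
H(X, F) = 18 + 3*X (H(X, F) = (6 + X)*3 = 18 + 3*X)
(H(9, -5) - 19)² = ((18 + 3*9) - 19)² = ((18 + 27) - 19)² = (45 - 19)² = 26² = 676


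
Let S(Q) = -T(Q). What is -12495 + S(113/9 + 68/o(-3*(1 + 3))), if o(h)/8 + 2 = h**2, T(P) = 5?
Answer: -12500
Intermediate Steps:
o(h) = -16 + 8*h**2
S(Q) = -5 (S(Q) = -1*5 = -5)
-12495 + S(113/9 + 68/o(-3*(1 + 3))) = -12495 - 5 = -12500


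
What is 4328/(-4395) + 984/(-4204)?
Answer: -5629898/4619145 ≈ -1.2188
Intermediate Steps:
4328/(-4395) + 984/(-4204) = 4328*(-1/4395) + 984*(-1/4204) = -4328/4395 - 246/1051 = -5629898/4619145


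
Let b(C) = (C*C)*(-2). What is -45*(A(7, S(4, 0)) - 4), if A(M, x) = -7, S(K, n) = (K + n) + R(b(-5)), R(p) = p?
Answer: 495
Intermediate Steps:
b(C) = -2*C**2 (b(C) = C**2*(-2) = -2*C**2)
S(K, n) = -50 + K + n (S(K, n) = (K + n) - 2*(-5)**2 = (K + n) - 2*25 = (K + n) - 50 = -50 + K + n)
-45*(A(7, S(4, 0)) - 4) = -45*(-7 - 4) = -45*(-11) = 495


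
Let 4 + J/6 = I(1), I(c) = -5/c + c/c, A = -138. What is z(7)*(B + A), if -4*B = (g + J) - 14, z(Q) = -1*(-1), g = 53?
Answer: -543/4 ≈ -135.75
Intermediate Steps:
I(c) = 1 - 5/c (I(c) = -5/c + 1 = 1 - 5/c)
J = -48 (J = -24 + 6*((-5 + 1)/1) = -24 + 6*(1*(-4)) = -24 + 6*(-4) = -24 - 24 = -48)
z(Q) = 1
B = 9/4 (B = -((53 - 48) - 14)/4 = -(5 - 14)/4 = -¼*(-9) = 9/4 ≈ 2.2500)
z(7)*(B + A) = 1*(9/4 - 138) = 1*(-543/4) = -543/4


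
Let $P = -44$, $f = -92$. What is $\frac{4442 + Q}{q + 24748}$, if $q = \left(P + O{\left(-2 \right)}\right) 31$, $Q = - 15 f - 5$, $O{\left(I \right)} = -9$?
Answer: $\frac{5817}{23105} \approx 0.25176$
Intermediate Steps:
$Q = 1375$ ($Q = \left(-15\right) \left(-92\right) - 5 = 1380 - 5 = 1375$)
$q = -1643$ ($q = \left(-44 - 9\right) 31 = \left(-53\right) 31 = -1643$)
$\frac{4442 + Q}{q + 24748} = \frac{4442 + 1375}{-1643 + 24748} = \frac{5817}{23105}$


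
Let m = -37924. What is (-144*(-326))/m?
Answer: -11736/9481 ≈ -1.2378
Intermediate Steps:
(-144*(-326))/m = -144*(-326)/(-37924) = 46944*(-1/37924) = -11736/9481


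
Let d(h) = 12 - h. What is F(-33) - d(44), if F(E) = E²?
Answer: 1121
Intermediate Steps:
F(-33) - d(44) = (-33)² - (12 - 1*44) = 1089 - (12 - 44) = 1089 - 1*(-32) = 1089 + 32 = 1121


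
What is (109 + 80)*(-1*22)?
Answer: -4158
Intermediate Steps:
(109 + 80)*(-1*22) = 189*(-22) = -4158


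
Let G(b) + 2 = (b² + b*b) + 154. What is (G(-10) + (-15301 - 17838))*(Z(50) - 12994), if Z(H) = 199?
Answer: 419509665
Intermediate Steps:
G(b) = 152 + 2*b² (G(b) = -2 + ((b² + b*b) + 154) = -2 + ((b² + b²) + 154) = -2 + (2*b² + 154) = -2 + (154 + 2*b²) = 152 + 2*b²)
(G(-10) + (-15301 - 17838))*(Z(50) - 12994) = ((152 + 2*(-10)²) + (-15301 - 17838))*(199 - 12994) = ((152 + 2*100) - 33139)*(-12795) = ((152 + 200) - 33139)*(-12795) = (352 - 33139)*(-12795) = -32787*(-12795) = 419509665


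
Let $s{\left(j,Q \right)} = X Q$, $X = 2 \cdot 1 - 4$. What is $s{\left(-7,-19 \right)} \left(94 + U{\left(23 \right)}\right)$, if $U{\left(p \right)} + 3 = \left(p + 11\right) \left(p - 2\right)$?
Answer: $30590$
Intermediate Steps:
$U{\left(p \right)} = -3 + \left(-2 + p\right) \left(11 + p\right)$ ($U{\left(p \right)} = -3 + \left(p + 11\right) \left(p - 2\right) = -3 + \left(11 + p\right) \left(-2 + p\right) = -3 + \left(-2 + p\right) \left(11 + p\right)$)
$X = -2$ ($X = 2 - 4 = -2$)
$s{\left(j,Q \right)} = - 2 Q$
$s{\left(-7,-19 \right)} \left(94 + U{\left(23 \right)}\right) = \left(-2\right) \left(-19\right) \left(94 + \left(-25 + 23^{2} + 9 \cdot 23\right)\right) = 38 \left(94 + \left(-25 + 529 + 207\right)\right) = 38 \left(94 + 711\right) = 38 \cdot 805 = 30590$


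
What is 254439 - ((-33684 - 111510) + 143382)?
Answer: 256251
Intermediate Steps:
254439 - ((-33684 - 111510) + 143382) = 254439 - (-145194 + 143382) = 254439 - 1*(-1812) = 254439 + 1812 = 256251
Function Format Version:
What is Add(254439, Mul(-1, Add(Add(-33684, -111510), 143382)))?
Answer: 256251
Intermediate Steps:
Add(254439, Mul(-1, Add(Add(-33684, -111510), 143382))) = Add(254439, Mul(-1, Add(-145194, 143382))) = Add(254439, Mul(-1, -1812)) = Add(254439, 1812) = 256251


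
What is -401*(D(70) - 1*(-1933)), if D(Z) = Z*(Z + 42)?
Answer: -3918973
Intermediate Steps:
D(Z) = Z*(42 + Z)
-401*(D(70) - 1*(-1933)) = -401*(70*(42 + 70) - 1*(-1933)) = -401*(70*112 + 1933) = -401*(7840 + 1933) = -401*9773 = -3918973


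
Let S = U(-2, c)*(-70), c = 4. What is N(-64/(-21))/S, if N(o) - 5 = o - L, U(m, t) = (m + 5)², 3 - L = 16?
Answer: -221/6615 ≈ -0.033409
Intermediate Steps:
L = -13 (L = 3 - 1*16 = 3 - 16 = -13)
U(m, t) = (5 + m)²
S = -630 (S = (5 - 2)²*(-70) = 3²*(-70) = 9*(-70) = -630)
N(o) = 18 + o (N(o) = 5 + (o - 1*(-13)) = 5 + (o + 13) = 5 + (13 + o) = 18 + o)
N(-64/(-21))/S = (18 - 64/(-21))/(-630) = (18 - 64*(-1/21))*(-1/630) = (18 + 64/21)*(-1/630) = (442/21)*(-1/630) = -221/6615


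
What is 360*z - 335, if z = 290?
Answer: 104065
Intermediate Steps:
360*z - 335 = 360*290 - 335 = 104400 - 335 = 104065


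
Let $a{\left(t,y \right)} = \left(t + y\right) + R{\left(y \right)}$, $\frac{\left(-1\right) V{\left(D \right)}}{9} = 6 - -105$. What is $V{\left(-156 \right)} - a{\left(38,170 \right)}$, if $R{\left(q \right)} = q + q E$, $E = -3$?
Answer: $-867$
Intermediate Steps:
$R{\left(q \right)} = - 2 q$ ($R{\left(q \right)} = q + q \left(-3\right) = q - 3 q = - 2 q$)
$V{\left(D \right)} = -999$ ($V{\left(D \right)} = - 9 \left(6 - -105\right) = - 9 \left(6 + 105\right) = \left(-9\right) 111 = -999$)
$a{\left(t,y \right)} = t - y$ ($a{\left(t,y \right)} = \left(t + y\right) - 2 y = t - y$)
$V{\left(-156 \right)} - a{\left(38,170 \right)} = -999 - \left(38 - 170\right) = -999 - -132 = -999 + 132 = -867$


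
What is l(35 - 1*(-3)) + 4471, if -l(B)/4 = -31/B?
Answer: 85011/19 ≈ 4474.3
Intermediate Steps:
l(B) = 124/B (l(B) = -(-124)/B = 124/B)
l(35 - 1*(-3)) + 4471 = 124/(35 - 1*(-3)) + 4471 = 124/(35 + 3) + 4471 = 124/38 + 4471 = 124*(1/38) + 4471 = 62/19 + 4471 = 85011/19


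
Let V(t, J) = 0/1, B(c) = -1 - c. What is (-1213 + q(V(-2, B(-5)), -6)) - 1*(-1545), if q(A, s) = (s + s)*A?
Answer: 332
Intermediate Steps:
V(t, J) = 0 (V(t, J) = 0*1 = 0)
q(A, s) = 2*A*s (q(A, s) = (2*s)*A = 2*A*s)
(-1213 + q(V(-2, B(-5)), -6)) - 1*(-1545) = (-1213 + 2*0*(-6)) - 1*(-1545) = (-1213 + 0) + 1545 = -1213 + 1545 = 332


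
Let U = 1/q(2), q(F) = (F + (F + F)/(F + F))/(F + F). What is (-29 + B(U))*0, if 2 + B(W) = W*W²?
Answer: 0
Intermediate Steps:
q(F) = (1 + F)/(2*F) (q(F) = (F + (2*F)/((2*F)))/((2*F)) = (F + (2*F)*(1/(2*F)))*(1/(2*F)) = (F + 1)*(1/(2*F)) = (1 + F)*(1/(2*F)) = (1 + F)/(2*F))
U = 4/3 (U = 1/((½)*(1 + 2)/2) = 1/((½)*(½)*3) = 1/(¾) = 4/3 ≈ 1.3333)
B(W) = -2 + W³ (B(W) = -2 + W*W² = -2 + W³)
(-29 + B(U))*0 = (-29 + (-2 + (4/3)³))*0 = (-29 + (-2 + 64/27))*0 = (-29 + 10/27)*0 = -773/27*0 = 0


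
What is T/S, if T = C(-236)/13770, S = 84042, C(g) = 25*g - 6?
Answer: -2953/578629170 ≈ -5.1034e-6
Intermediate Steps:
C(g) = -6 + 25*g
T = -2953/6885 (T = (-6 + 25*(-236))/13770 = (-6 - 5900)*(1/13770) = -5906*1/13770 = -2953/6885 ≈ -0.42890)
T/S = -2953/6885/84042 = -2953/6885*1/84042 = -2953/578629170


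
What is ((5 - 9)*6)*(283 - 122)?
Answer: -3864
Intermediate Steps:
((5 - 9)*6)*(283 - 122) = -4*6*161 = -24*161 = -3864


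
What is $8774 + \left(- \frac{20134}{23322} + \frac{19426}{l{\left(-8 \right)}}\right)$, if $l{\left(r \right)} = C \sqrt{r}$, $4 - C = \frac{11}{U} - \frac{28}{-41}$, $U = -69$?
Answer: $\frac{102303547}{11661} - \frac{27478077 i \sqrt{2}}{19670} \approx 8773.1 - 1975.6 i$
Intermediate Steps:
$C = \frac{9835}{2829}$ ($C = 4 - \left(\frac{11}{-69} - \frac{28}{-41}\right) = 4 - \left(11 \left(- \frac{1}{69}\right) - - \frac{28}{41}\right) = 4 - \left(- \frac{11}{69} + \frac{28}{41}\right) = 4 - \frac{1481}{2829} = \frac{9835}{2829} \approx 3.4765$)
$l{\left(r \right)} = \frac{9835 \sqrt{r}}{2829}$
$8774 + \left(- \frac{20134}{23322} + \frac{19426}{l{\left(-8 \right)}}\right) = 8774 + \left(- \frac{20134}{23322} + \frac{19426}{\frac{9835}{2829} \sqrt{-8}}\right) = 8774 + \left(\left(-20134\right) \frac{1}{23322} + \frac{19426}{\frac{9835}{2829} \cdot 2 i \sqrt{2}}\right) = 8774 - \left(\frac{10067}{11661} - \frac{19426}{\frac{19670}{2829} i \sqrt{2}}\right) = 8774 - \left(\frac{10067}{11661} - 19426 \left(- \frac{2829 i \sqrt{2}}{39340}\right)\right) = 8774 - \left(\frac{10067}{11661} + \frac{27478077 i \sqrt{2}}{19670}\right) = \frac{102303547}{11661} - \frac{27478077 i \sqrt{2}}{19670}$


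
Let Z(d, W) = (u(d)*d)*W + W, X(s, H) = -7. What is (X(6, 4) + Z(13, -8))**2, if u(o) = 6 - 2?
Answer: 185761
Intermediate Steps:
u(o) = 4
Z(d, W) = W + 4*W*d (Z(d, W) = (4*d)*W + W = 4*W*d + W = W + 4*W*d)
(X(6, 4) + Z(13, -8))**2 = (-7 - 8*(1 + 4*13))**2 = (-7 - 8*(1 + 52))**2 = (-7 - 8*53)**2 = (-7 - 424)**2 = (-431)**2 = 185761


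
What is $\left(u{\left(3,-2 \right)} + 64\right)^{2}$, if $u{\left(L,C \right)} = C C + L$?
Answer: $5041$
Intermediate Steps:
$u{\left(L,C \right)} = L + C^{2}$ ($u{\left(L,C \right)} = C^{2} + L = L + C^{2}$)
$\left(u{\left(3,-2 \right)} + 64\right)^{2} = \left(\left(3 + \left(-2\right)^{2}\right) + 64\right)^{2} = \left(\left(3 + 4\right) + 64\right)^{2} = \left(7 + 64\right)^{2} = 71^{2} = 5041$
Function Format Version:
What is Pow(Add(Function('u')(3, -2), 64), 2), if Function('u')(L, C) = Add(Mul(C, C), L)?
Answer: 5041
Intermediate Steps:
Function('u')(L, C) = Add(L, Pow(C, 2)) (Function('u')(L, C) = Add(Pow(C, 2), L) = Add(L, Pow(C, 2)))
Pow(Add(Function('u')(3, -2), 64), 2) = Pow(Add(Add(3, Pow(-2, 2)), 64), 2) = Pow(Add(Add(3, 4), 64), 2) = Pow(Add(7, 64), 2) = Pow(71, 2) = 5041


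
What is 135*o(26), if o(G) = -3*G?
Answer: -10530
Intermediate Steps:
135*o(26) = 135*(-3*26) = 135*(-78) = -10530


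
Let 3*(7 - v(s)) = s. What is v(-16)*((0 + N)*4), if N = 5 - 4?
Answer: 148/3 ≈ 49.333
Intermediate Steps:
N = 1
v(s) = 7 - s/3
v(-16)*((0 + N)*4) = (7 - ⅓*(-16))*((0 + 1)*4) = (7 + 16/3)*(1*4) = (37/3)*4 = 148/3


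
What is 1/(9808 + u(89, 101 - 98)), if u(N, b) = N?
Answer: 1/9897 ≈ 0.00010104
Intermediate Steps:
1/(9808 + u(89, 101 - 98)) = 1/(9808 + 89) = 1/9897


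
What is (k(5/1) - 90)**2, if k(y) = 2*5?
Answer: 6400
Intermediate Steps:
k(y) = 10
(k(5/1) - 90)**2 = (10 - 90)**2 = (-80)**2 = 6400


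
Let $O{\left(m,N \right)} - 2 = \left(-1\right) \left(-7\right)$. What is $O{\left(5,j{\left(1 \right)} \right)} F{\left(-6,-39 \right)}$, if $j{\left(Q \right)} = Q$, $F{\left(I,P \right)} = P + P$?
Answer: $-702$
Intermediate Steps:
$F{\left(I,P \right)} = 2 P$
$O{\left(m,N \right)} = 9$ ($O{\left(m,N \right)} = 2 - -7 = 2 + 7 = 9$)
$O{\left(5,j{\left(1 \right)} \right)} F{\left(-6,-39 \right)} = 9 \cdot 2 \left(-39\right) = 9 \left(-78\right) = -702$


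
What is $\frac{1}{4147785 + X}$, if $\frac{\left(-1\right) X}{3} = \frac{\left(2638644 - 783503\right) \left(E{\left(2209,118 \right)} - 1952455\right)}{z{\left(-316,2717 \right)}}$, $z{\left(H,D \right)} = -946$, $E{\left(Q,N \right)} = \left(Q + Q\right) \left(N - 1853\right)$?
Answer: $- \frac{86}{4865687409195} \approx -1.7675 \cdot 10^{-11}$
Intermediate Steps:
$E{\left(Q,N \right)} = 2 Q \left(-1853 + N\right)$
$X = - \frac{4866044118705}{86}$ ($X = - 3 \frac{\left(2638644 - 783503\right) \left(2 \cdot 2209 \left(-1853 + 118\right) - 1952455\right)}{-946} = - 3 \cdot 1855141 \left(2 \cdot 2209 \left(-1735\right) - 1952455\right) \left(- \frac{1}{946}\right) = - 3 \cdot 1855141 \left(-7665230 - 1952455\right) \left(- \frac{1}{946}\right) = - 3 \cdot 1855141 \left(-9617685\right) \left(- \frac{1}{946}\right) = - 3 \left(\left(-17842161768585\right) \left(- \frac{1}{946}\right)\right) = \left(-3\right) \frac{1622014706235}{86} = - \frac{4866044118705}{86} \approx -5.6582 \cdot 10^{10}$)
$\frac{1}{4147785 + X} = \frac{1}{4147785 - \frac{4866044118705}{86}} = \frac{1}{- \frac{4865687409195}{86}} = - \frac{86}{4865687409195}$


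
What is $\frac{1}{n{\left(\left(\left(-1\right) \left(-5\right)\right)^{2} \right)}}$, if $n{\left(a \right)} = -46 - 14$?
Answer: $- \frac{1}{60} \approx -0.016667$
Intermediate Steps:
$n{\left(a \right)} = -60$ ($n{\left(a \right)} = -46 - 14 = -60$)
$\frac{1}{n{\left(\left(\left(-1\right) \left(-5\right)\right)^{2} \right)}} = \frac{1}{-60} = - \frac{1}{60}$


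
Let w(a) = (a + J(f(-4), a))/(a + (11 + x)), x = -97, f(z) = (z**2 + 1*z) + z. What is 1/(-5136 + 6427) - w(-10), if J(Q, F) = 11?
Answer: 1387/123936 ≈ 0.011191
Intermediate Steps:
f(z) = z**2 + 2*z (f(z) = (z**2 + z) + z = (z + z**2) + z = z**2 + 2*z)
w(a) = (11 + a)/(-86 + a) (w(a) = (a + 11)/(a + (11 - 97)) = (11 + a)/(a - 86) = (11 + a)/(-86 + a))
1/(-5136 + 6427) - w(-10) = 1/(-5136 + 6427) - (11 - 10)/(-86 - 10) = 1/1291 - 1/(-96) = 1/1291 - (-1)/96 = 1/1291 - 1*(-1/96) = 1/1291 + 1/96 = 1387/123936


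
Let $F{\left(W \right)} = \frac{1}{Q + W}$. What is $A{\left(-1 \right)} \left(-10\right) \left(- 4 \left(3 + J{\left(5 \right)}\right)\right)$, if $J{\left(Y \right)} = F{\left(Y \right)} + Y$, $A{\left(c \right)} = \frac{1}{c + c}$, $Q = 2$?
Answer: $- \frac{1140}{7} \approx -162.86$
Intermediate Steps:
$A{\left(c \right)} = \frac{1}{2 c}$
$F{\left(W \right)} = \frac{1}{2 + W}$
$J{\left(Y \right)} = Y + \frac{1}{2 + Y}$ ($J{\left(Y \right)} = \frac{1}{2 + Y} + Y = Y + \frac{1}{2 + Y}$)
$A{\left(-1 \right)} \left(-10\right) \left(- 4 \left(3 + J{\left(5 \right)}\right)\right) = \frac{1}{2 \left(-1\right)} \left(-10\right) \left(- 4 \left(3 + \frac{1 + 5 \left(2 + 5\right)}{2 + 5}\right)\right) = \frac{1}{2} \left(-1\right) \left(-10\right) \left(- 4 \left(3 + \frac{1 + 5 \cdot 7}{7}\right)\right) = \left(- \frac{1}{2}\right) \left(-10\right) \left(- 4 \left(3 + \frac{1 + 35}{7}\right)\right) = 5 \left(- 4 \left(3 + \frac{1}{7} \cdot 36\right)\right) = 5 \left(- 4 \left(3 + \frac{36}{7}\right)\right) = 5 \left(\left(-4\right) \frac{57}{7}\right) = 5 \left(- \frac{228}{7}\right) = - \frac{1140}{7}$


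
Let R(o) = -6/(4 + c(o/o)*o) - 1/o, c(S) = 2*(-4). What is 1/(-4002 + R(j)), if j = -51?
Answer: -10506/42044959 ≈ -0.00024988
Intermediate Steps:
c(S) = -8
R(o) = -1/o - 6/(4 - 8*o) (R(o) = -6/(4 - 8*o) - 1/o = -1/o - 6/(4 - 8*o))
1/(-4002 + R(j)) = 1/(-4002 + (1/2)*(-2 - 51)/(-51*(1 - 2*(-51)))) = 1/(-4002 + (1/2)*(-1/51)*(-53)/(1 + 102)) = 1/(-4002 + (1/2)*(-1/51)*(-53)/103) = 1/(-4002 + (1/2)*(-1/51)*(1/103)*(-53)) = 1/(-4002 + 53/10506) = 1/(-42044959/10506) = -10506/42044959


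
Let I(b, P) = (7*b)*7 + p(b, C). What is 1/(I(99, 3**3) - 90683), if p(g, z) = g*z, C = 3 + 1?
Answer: -1/85436 ≈ -1.1705e-5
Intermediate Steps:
C = 4
I(b, P) = 53*b (I(b, P) = (7*b)*7 + b*4 = 49*b + 4*b = 53*b)
1/(I(99, 3**3) - 90683) = 1/(53*99 - 90683) = 1/(5247 - 90683) = 1/(-85436) = -1/85436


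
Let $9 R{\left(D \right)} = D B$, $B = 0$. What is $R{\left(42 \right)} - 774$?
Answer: $-774$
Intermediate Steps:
$R{\left(D \right)} = 0$ ($R{\left(D \right)} = \frac{D 0}{9} = \frac{1}{9} \cdot 0 = 0$)
$R{\left(42 \right)} - 774 = 0 - 774 = -774$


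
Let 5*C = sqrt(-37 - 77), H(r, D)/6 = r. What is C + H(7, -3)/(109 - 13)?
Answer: 7/16 + I*sqrt(114)/5 ≈ 0.4375 + 2.1354*I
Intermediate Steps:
H(r, D) = 6*r
C = I*sqrt(114)/5 (C = sqrt(-37 - 77)/5 = sqrt(-114)/5 = (I*sqrt(114))/5 = I*sqrt(114)/5 ≈ 2.1354*I)
C + H(7, -3)/(109 - 13) = I*sqrt(114)/5 + (6*7)/(109 - 13) = I*sqrt(114)/5 + 42/96 = I*sqrt(114)/5 + 42*(1/96) = I*sqrt(114)/5 + 7/16 = 7/16 + I*sqrt(114)/5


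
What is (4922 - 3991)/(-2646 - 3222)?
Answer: -931/5868 ≈ -0.15866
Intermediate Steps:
(4922 - 3991)/(-2646 - 3222) = 931/(-5868) = 931*(-1/5868) = -931/5868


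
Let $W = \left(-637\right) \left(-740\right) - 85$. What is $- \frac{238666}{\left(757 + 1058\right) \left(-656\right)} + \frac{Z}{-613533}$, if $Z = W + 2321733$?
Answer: $- \frac{176614521719}{40583162840} \approx -4.3519$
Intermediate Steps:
$W = 471295$ ($W = 471380 - 85 = 471295$)
$Z = 2793028$ ($Z = 471295 + 2321733 = 2793028$)
$- \frac{238666}{\left(757 + 1058\right) \left(-656\right)} + \frac{Z}{-613533} = - \frac{238666}{\left(757 + 1058\right) \left(-656\right)} + \frac{2793028}{-613533} = - \frac{238666}{1815 \left(-656\right)} + 2793028 \left(- \frac{1}{613533}\right) = - \frac{238666}{-1190640} - \frac{2793028}{613533} = \left(-238666\right) \left(- \frac{1}{1190640}\right) - \frac{2793028}{613533} = \frac{119333}{595320} - \frac{2793028}{613533} = - \frac{176614521719}{40583162840}$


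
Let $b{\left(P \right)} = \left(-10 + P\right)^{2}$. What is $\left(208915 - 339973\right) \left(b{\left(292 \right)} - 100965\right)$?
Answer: $2810014578$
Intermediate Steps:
$\left(208915 - 339973\right) \left(b{\left(292 \right)} - 100965\right) = \left(208915 - 339973\right) \left(\left(-10 + 292\right)^{2} - 100965\right) = - 131058 \left(282^{2} - 100965\right) = - 131058 \left(79524 - 100965\right) = \left(-131058\right) \left(-21441\right) = 2810014578$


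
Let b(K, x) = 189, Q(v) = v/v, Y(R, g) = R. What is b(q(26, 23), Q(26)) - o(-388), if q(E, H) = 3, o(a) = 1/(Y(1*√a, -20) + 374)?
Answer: 13254761/70132 + I*√97/70132 ≈ 189.0 + 0.00014043*I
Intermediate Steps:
o(a) = 1/(374 + √a) (o(a) = 1/(1*√a + 374) = 1/(√a + 374) = 1/(374 + √a))
Q(v) = 1
b(q(26, 23), Q(26)) - o(-388) = 189 - 1/(374 + √(-388)) = 189 - 1/(374 + 2*I*√97)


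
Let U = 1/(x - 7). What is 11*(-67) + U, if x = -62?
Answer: -50854/69 ≈ -737.01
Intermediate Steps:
U = -1/69 (U = 1/(-62 - 7) = 1/(-69) = -1/69 ≈ -0.014493)
11*(-67) + U = 11*(-67) - 1/69 = -737 - 1/69 = -50854/69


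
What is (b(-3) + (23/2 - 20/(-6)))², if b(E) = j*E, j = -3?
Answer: 20449/36 ≈ 568.03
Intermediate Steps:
b(E) = -3*E
(b(-3) + (23/2 - 20/(-6)))² = (-3*(-3) + (23/2 - 20/(-6)))² = (9 + (23*(½) - 20*(-⅙)))² = (9 + (23/2 + 10/3))² = (9 + 89/6)² = (143/6)² = 20449/36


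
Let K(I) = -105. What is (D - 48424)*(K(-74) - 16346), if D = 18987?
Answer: 484268087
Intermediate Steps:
(D - 48424)*(K(-74) - 16346) = (18987 - 48424)*(-105 - 16346) = -29437*(-16451) = 484268087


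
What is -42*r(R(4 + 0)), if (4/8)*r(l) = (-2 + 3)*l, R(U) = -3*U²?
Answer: 4032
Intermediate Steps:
r(l) = 2*l (r(l) = 2*((-2 + 3)*l) = 2*(1*l) = 2*l)
-42*r(R(4 + 0)) = -84*(-3*(4 + 0)²) = -84*(-3*4²) = -84*(-3*16) = -84*(-48) = -42*(-96) = 4032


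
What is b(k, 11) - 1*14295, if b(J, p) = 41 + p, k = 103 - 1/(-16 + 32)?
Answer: -14243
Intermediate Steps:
k = 1647/16 (k = 103 - 1/16 = 1647/16 ≈ 102.94)
b(k, 11) - 1*14295 = (41 + 11) - 1*14295 = 52 - 14295 = -14243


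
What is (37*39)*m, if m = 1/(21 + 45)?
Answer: 481/22 ≈ 21.864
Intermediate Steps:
m = 1/66 ≈ 0.015152
(37*39)*m = (37*39)*(1/66) = 1443*(1/66) = 481/22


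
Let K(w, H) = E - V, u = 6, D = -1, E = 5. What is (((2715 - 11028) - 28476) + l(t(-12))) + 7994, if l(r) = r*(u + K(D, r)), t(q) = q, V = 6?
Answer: -28855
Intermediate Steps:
K(w, H) = -1 (K(w, H) = 5 - 1*6 = 5 - 6 = -1)
l(r) = 5*r (l(r) = r*(6 - 1) = r*5 = 5*r)
(((2715 - 11028) - 28476) + l(t(-12))) + 7994 = (((2715 - 11028) - 28476) + 5*(-12)) + 7994 = ((-8313 - 28476) - 60) + 7994 = (-36789 - 60) + 7994 = -36849 + 7994 = -28855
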